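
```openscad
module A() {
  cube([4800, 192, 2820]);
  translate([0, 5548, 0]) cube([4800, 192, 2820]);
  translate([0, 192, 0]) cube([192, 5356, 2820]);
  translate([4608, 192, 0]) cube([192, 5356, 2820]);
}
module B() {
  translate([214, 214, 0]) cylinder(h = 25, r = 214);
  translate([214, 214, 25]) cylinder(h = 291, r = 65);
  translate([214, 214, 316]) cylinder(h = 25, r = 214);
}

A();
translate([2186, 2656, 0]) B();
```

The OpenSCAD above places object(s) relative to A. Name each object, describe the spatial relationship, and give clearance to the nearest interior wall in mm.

A is a house frame. B is a spool. The spool sits inside the house frame, centred. The clearance to the nearest interior wall is 1994 mm.

Clearances: x = 1994, y = 2464; minimum 1994 mm.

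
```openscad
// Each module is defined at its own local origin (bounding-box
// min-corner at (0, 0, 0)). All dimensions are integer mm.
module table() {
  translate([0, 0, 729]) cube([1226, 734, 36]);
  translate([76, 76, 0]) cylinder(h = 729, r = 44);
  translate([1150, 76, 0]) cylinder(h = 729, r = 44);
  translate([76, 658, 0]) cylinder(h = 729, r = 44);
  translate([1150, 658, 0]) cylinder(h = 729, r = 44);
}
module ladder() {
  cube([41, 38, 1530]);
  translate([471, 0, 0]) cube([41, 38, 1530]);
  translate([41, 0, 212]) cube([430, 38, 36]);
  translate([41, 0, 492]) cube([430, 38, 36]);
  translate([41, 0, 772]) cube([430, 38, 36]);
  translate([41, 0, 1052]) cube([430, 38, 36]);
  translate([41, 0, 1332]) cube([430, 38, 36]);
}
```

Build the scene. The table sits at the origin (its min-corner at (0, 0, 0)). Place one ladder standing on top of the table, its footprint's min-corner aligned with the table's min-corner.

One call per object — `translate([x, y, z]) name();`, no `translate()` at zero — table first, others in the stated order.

table();
translate([0, 0, 765]) ladder();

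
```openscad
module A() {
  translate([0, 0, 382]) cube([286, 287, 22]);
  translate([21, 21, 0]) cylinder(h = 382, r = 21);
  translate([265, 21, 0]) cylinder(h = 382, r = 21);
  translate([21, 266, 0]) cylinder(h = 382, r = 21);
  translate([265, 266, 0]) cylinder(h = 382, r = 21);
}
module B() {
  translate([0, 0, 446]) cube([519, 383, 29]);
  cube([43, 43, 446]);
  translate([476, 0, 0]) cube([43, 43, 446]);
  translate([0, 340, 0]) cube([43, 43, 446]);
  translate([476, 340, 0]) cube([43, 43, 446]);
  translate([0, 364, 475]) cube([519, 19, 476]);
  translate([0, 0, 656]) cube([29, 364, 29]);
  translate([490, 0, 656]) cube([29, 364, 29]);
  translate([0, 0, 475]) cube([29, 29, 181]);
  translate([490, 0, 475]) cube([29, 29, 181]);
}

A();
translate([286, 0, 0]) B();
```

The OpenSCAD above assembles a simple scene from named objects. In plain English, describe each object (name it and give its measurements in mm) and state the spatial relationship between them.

A is a simple wooden stool: a rectangular seat 286 mm (x) by 287 mm (y), 22 mm thick, top face at z = 404 mm, on four round legs, each 42 mm in diameter. The legs rest on z = 0, each leg's axis is inset half a diameter from the nearest pair of seat edges (so the leg's bounding box is flush with the corner).

B is a chair: 519×383 mm seat, 29 mm thick, top at z = 475 mm, on four 43 mm square corner legs flush with the seat edges. A 19 mm thick backrest slab spans the full seat width, extending 476 mm above the seat top, its back face flush with the seat's +y edge. Two armrests of 29×29 mm section run along each side from the seat's front edge to the front of the backrest, top faces 210 mm above the seat top and outer faces flush with the seat's x-edges; a 29×29 mm post under the front of each armrest stands on the seat at the front corner.

The chair is against the stool's +x side, with their −y faces flush.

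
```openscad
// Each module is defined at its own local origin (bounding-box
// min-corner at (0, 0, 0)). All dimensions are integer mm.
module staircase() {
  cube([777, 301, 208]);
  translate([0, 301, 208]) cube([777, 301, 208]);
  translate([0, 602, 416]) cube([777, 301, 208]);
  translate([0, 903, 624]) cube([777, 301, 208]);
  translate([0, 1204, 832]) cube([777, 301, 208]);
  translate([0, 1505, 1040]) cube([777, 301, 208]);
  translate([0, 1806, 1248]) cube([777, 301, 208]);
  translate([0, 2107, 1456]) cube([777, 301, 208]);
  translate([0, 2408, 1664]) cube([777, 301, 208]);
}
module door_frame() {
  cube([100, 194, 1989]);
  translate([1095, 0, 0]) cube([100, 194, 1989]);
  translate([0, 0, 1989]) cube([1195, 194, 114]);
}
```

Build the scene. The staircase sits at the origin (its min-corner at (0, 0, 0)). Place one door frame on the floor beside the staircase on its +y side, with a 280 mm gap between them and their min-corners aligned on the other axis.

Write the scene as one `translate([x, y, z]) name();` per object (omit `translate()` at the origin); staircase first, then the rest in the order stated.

staircase();
translate([0, 2989, 0]) door_frame();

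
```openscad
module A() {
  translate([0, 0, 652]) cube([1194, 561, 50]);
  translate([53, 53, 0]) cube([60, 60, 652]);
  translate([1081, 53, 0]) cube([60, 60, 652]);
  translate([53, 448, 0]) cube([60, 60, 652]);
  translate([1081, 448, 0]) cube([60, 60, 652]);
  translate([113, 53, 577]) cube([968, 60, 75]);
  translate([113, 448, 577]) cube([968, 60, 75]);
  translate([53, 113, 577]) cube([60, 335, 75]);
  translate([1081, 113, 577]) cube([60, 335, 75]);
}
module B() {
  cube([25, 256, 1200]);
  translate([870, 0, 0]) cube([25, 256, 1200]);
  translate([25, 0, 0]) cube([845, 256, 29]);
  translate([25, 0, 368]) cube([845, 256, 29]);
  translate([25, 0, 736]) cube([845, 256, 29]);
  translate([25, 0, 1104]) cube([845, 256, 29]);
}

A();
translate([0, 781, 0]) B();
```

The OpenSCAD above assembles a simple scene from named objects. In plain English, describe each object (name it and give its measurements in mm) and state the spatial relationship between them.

A is a table: top 1194 mm (x) × 561 mm (y), 50 mm thick, upper face at z = 702 mm, on four 60×60 mm square legs, each inset 53 mm from the nearest pair of top edges, running from z = 0 to the bottom of the top. Four apron rails, 60 mm thick and 75 mm tall, run between adjacent legs with their top edges flush with the underside of the top and their outer faces flush with the legs' outer faces.

B is a bookshelf 895 mm wide overall, 256 mm deep and 1200 mm tall. The two sides are 25 mm thick vertical panels. 4 horizontal shelves of 29 mm thickness span between the inner faces of the sides; the lowest shelf sits on the floor and shelves are stacked with a clear vertical gap of 339 mm between each pair.

The bookshelf is on the floor beside the table on its +y side.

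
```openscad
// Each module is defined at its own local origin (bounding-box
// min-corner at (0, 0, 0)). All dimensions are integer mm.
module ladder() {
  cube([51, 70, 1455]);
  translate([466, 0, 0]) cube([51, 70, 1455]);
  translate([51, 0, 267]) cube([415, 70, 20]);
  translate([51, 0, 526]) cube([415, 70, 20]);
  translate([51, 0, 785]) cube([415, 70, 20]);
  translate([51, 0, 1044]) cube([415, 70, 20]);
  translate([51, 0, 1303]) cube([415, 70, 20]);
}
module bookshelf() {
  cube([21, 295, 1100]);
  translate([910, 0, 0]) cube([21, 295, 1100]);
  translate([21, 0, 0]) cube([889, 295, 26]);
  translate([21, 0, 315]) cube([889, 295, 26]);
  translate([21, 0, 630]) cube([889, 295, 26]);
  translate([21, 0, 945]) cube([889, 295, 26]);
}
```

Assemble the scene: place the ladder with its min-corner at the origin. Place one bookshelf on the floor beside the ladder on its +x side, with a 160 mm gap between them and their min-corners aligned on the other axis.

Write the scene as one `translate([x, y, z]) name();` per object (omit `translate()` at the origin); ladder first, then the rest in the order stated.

ladder();
translate([677, 0, 0]) bookshelf();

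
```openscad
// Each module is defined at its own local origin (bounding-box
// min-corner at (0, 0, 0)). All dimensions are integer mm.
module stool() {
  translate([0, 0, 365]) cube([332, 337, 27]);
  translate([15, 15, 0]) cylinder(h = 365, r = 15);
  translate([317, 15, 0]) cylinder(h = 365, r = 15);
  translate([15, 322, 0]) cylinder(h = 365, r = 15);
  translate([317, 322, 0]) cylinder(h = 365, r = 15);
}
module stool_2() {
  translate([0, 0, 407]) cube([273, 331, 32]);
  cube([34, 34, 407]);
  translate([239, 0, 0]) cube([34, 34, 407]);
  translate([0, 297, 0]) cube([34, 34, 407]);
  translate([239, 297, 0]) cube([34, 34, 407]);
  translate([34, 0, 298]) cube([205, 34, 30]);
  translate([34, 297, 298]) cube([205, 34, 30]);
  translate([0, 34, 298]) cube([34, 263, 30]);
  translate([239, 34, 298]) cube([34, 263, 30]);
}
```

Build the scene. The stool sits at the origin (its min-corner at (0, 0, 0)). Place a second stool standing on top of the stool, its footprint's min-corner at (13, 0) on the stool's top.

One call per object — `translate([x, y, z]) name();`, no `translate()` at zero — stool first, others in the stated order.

stool();
translate([13, 0, 392]) stool_2();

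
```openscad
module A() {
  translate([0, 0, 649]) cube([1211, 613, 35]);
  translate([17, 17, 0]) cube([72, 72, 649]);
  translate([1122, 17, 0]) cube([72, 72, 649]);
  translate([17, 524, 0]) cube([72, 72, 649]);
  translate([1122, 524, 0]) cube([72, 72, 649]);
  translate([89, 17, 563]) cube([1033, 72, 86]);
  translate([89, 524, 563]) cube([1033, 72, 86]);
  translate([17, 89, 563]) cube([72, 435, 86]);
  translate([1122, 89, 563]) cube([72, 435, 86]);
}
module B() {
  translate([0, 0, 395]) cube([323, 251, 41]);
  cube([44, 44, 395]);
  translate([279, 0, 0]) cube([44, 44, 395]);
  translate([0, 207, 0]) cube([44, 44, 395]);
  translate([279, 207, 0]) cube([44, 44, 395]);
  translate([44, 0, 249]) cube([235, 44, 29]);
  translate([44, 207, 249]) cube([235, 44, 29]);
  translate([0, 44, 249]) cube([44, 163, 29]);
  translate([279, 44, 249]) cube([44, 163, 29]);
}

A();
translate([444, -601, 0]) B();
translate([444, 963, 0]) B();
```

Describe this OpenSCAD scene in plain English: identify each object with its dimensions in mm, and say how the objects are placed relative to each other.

A is a rectangular dining table. The top is 1211×613×35 mm with its upper surface at z = 684 mm. It stands on four 72×72 mm square legs, each inset 17 mm from the nearest pair of top edges, running from the floor to the underside of the top. Four apron rails, 72 mm thick and 86 mm tall, run between adjacent legs with their top edges flush with the underside of the top and their outer faces flush with the legs' outer faces.

B is a four-legged stool. The seat is a 323×251×41 mm slab whose top surface is at z = 436 mm; four square legs, each 44×44 mm in cross-section, run from the floor (z = 0) to the underside of the seat, each flush with a corner of the seat. Four stretchers, 44 mm wide and 29 mm tall, connect adjacent legs with their undersides at z = 249 mm, each running between the inner faces of the legs it joins and aligned with the legs' outer faces on the other axis.

Two stools sit around the table at the −y, +y sides.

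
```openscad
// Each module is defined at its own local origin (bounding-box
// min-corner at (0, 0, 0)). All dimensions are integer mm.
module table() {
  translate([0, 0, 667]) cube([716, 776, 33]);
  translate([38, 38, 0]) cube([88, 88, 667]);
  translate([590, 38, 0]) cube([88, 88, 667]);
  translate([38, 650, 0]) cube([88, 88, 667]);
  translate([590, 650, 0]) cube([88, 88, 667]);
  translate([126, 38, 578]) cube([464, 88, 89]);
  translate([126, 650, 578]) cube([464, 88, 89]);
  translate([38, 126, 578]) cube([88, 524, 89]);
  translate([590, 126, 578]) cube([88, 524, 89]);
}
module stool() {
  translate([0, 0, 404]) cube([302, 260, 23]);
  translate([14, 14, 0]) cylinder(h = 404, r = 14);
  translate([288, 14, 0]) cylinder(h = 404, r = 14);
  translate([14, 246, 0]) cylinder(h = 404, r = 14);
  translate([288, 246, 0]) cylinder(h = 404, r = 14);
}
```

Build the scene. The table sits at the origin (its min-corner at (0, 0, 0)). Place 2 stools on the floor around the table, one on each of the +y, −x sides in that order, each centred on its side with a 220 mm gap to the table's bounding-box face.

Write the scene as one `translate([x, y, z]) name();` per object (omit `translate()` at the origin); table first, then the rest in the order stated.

table();
translate([207, 996, 0]) stool();
translate([-522, 258, 0]) stool();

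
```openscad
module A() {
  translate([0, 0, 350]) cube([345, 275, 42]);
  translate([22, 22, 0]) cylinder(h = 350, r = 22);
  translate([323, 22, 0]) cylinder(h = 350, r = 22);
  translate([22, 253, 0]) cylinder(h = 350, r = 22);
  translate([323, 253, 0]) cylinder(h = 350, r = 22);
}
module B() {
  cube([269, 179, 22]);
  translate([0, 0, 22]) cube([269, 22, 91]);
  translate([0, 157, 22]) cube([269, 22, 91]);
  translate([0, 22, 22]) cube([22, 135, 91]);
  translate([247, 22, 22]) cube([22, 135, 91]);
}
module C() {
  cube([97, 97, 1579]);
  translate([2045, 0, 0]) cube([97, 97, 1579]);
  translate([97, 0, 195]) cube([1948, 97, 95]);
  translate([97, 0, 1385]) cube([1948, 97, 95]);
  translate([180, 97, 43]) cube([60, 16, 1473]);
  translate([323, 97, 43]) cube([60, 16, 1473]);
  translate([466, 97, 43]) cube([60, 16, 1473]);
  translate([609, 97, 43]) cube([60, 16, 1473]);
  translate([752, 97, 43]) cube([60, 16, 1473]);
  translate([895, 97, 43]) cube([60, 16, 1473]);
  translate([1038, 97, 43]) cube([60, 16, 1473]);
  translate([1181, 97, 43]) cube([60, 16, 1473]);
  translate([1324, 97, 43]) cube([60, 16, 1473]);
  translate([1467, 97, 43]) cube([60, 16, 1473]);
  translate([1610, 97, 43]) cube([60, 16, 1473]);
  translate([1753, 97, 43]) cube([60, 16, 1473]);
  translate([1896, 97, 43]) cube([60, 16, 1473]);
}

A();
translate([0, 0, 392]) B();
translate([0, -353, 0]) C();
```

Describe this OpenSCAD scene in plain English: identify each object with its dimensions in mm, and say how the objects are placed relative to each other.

A is a four-legged stool. The seat is 345×275 mm, 42 mm thick, top at z = 392 mm. It stands on four round legs, each 44 mm in diameter, from z = 0 to the seat underside, each leg's axis is inset half a diameter from the nearest pair of seat edges (so the leg's bounding box is flush with the corner).

B is an open storage box with external size 269×179×113 mm and wall thickness 22 mm (the base is also 22 mm thick). The base covers the whole footprint; the four walls stand on the base, with the y-facing walls full-width and the x-facing walls fitting between their inner faces.

C is a fence section. Two 97×97 mm posts, 1579 mm tall, stand on the floor with a clear span of 1948 mm between their inner faces. Two horizontal rails of 97×95 mm section span the gap between the posts with their undersides at z = 195 mm and z = 1385 mm, flush with the posts' −y face. 13 pickets, each 60 mm wide, 16 mm thick and 1473 mm tall, are fixed to the +y face of the rails with their bottoms at z = 43 mm, evenly spaced across the span with equal gaps (rounded down to the nearest mm) at the −x end and between each pair — any rounding remainder accumulates at the +x end.

The open box is on top of the stool. The fence section is on the floor beside the stool on its −y side.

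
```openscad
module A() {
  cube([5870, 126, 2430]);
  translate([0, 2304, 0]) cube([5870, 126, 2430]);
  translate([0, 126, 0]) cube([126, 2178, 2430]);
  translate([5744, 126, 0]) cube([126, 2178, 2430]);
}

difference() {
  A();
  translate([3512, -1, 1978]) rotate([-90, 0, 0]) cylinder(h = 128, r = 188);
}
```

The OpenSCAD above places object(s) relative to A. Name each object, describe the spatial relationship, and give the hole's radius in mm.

A is a house frame. The house frame has a circular hole through its front wall. The hole's radius is 188 mm.

The subtracted cylinder has r = 188 mm.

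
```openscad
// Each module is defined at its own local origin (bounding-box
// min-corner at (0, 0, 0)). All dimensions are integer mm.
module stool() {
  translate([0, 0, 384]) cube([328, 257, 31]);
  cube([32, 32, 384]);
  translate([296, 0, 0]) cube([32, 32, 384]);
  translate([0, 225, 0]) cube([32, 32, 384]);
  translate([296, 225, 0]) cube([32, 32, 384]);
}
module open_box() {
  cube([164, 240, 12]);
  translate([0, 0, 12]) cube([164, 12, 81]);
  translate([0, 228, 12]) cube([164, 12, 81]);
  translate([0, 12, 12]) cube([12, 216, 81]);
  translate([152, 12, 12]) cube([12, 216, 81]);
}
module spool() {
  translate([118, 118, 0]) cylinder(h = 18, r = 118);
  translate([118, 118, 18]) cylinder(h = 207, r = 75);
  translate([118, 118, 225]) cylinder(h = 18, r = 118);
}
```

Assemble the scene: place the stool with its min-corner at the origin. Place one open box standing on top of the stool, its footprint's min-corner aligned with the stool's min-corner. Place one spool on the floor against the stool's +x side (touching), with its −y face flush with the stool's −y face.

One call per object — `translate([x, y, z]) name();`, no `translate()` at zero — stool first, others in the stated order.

stool();
translate([0, 0, 415]) open_box();
translate([328, 0, 0]) spool();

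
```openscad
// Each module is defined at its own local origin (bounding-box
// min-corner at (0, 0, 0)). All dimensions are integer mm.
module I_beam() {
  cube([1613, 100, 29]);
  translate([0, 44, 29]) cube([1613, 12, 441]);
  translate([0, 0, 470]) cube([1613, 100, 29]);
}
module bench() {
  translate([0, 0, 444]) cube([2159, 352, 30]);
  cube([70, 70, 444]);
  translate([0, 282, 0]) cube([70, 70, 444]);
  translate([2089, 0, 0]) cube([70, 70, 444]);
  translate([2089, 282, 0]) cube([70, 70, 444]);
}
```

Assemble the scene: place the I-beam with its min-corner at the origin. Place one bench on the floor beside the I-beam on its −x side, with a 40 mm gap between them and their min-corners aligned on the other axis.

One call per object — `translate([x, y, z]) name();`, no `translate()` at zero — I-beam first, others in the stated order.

I_beam();
translate([-2199, 0, 0]) bench();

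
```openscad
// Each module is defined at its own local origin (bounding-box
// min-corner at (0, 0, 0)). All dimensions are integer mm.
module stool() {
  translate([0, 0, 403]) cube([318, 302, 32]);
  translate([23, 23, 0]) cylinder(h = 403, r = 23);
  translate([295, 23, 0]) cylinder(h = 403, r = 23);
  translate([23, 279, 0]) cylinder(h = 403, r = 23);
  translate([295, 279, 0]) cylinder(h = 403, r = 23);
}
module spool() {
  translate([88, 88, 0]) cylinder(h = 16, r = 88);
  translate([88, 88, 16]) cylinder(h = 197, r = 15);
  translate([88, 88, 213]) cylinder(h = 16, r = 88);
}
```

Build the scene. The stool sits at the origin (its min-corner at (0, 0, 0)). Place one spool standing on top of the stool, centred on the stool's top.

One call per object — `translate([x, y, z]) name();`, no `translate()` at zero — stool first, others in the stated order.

stool();
translate([71, 63, 435]) spool();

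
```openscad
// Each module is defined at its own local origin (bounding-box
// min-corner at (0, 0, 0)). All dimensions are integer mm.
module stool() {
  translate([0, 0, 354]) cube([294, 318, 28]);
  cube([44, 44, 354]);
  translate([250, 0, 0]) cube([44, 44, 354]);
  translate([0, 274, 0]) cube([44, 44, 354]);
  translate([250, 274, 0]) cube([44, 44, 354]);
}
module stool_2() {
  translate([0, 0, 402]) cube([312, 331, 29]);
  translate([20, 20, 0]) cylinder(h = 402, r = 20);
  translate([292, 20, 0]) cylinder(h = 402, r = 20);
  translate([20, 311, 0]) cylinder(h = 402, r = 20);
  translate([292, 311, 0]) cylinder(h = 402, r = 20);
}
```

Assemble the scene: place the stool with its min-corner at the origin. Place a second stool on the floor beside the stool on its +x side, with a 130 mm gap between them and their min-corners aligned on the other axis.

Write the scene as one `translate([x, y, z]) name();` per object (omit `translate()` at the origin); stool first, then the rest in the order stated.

stool();
translate([424, 0, 0]) stool_2();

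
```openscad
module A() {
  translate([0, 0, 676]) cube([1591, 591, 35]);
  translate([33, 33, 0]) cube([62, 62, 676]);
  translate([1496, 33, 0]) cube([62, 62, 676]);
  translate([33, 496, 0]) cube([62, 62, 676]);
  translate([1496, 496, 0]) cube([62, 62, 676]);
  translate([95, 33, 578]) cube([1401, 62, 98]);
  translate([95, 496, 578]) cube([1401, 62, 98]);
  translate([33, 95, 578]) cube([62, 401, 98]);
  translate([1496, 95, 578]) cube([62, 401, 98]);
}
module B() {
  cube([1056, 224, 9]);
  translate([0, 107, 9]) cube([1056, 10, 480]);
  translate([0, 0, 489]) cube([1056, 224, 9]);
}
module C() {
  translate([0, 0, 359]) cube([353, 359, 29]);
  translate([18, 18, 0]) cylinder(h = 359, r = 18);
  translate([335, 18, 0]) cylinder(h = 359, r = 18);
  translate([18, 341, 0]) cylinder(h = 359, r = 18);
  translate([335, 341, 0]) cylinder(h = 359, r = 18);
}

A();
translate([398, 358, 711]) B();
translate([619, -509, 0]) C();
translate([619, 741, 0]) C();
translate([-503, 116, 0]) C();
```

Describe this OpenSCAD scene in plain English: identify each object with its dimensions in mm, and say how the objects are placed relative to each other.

A is a rectangular dining table. The top is 1591×591×35 mm with its upper surface at z = 711 mm. It stands on four 62×62 mm square legs, each inset 33 mm from the nearest pair of top edges, running from the floor to the underside of the top. Four apron rails, 62 mm thick and 98 mm tall, run between adjacent legs with their top edges flush with the underside of the top and their outer faces flush with the legs' outer faces.

B is an I-beam lying along x, 1056 mm long. Overall section height 498 mm. Two flanges 224 mm wide (y) and 9 mm thick, one on the floor and one at the top; a web 10 mm thick runs between them, centred on the flange width.

C is a four-legged stool. The seat is 353×359 mm, 29 mm thick, top at z = 388 mm. It stands on four round legs, each 36 mm in diameter, from z = 0 to the seat underside, each leg's axis is inset half a diameter from the nearest pair of seat edges (so the leg's bounding box is flush with the corner).

The I-beam is on top of the table. Three stools sit around the table at the −y, +y, −x sides.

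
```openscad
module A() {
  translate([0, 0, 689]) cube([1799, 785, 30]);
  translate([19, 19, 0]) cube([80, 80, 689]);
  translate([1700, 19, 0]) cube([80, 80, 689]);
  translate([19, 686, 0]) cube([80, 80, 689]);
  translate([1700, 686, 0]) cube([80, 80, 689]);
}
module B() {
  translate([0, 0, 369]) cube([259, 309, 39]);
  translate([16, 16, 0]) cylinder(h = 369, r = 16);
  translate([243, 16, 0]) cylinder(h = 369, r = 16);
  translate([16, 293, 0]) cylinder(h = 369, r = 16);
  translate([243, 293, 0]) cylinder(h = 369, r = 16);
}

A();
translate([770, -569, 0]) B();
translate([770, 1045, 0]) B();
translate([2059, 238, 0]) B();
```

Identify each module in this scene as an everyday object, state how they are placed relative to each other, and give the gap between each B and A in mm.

A is a table. B is a stool. Three stools sit around the table at the −y, +y, +x sides. The gap between each stool and the table is 260 mm.

Each stool's nearest face is 260 mm from the table's bounding box.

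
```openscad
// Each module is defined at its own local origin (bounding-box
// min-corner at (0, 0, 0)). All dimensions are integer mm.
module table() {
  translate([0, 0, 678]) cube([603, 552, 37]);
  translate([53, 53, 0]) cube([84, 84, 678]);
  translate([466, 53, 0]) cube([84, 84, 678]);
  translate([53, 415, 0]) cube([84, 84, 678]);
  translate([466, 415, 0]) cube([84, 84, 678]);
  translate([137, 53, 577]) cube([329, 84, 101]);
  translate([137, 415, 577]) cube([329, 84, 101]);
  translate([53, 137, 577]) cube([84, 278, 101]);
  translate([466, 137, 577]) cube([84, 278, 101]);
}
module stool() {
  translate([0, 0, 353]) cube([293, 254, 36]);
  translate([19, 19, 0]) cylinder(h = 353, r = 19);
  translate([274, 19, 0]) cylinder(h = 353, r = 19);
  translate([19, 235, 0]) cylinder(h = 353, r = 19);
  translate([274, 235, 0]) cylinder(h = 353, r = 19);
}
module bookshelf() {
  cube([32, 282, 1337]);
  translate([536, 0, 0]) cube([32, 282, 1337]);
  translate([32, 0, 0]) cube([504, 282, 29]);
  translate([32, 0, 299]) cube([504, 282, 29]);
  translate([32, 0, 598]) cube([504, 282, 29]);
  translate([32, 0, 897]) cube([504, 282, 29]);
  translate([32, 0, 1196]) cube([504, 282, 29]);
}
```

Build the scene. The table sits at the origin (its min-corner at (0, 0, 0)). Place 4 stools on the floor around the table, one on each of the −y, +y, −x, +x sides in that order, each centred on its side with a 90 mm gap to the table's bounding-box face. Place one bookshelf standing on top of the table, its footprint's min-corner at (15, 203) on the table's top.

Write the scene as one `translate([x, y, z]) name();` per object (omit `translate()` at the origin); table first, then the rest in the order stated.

table();
translate([155, -344, 0]) stool();
translate([155, 642, 0]) stool();
translate([-383, 149, 0]) stool();
translate([693, 149, 0]) stool();
translate([15, 203, 715]) bookshelf();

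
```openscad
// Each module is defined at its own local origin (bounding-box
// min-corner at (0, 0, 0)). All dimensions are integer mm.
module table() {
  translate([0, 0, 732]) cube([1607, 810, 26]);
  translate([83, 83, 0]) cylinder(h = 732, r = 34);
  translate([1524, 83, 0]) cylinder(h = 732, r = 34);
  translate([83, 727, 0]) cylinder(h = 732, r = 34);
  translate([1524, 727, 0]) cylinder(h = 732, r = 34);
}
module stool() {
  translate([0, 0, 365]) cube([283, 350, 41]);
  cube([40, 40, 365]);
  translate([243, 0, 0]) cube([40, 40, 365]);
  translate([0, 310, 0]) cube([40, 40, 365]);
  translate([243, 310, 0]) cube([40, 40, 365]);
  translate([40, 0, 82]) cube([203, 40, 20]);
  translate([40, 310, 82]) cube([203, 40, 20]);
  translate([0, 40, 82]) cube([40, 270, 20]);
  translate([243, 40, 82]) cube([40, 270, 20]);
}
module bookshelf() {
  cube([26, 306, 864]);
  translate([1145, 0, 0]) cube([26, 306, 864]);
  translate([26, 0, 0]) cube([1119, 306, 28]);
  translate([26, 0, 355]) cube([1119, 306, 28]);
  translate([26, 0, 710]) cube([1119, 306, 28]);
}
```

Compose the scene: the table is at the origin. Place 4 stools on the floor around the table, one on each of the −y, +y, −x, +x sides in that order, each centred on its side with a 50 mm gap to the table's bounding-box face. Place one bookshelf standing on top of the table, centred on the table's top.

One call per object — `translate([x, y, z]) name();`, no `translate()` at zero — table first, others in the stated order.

table();
translate([662, -400, 0]) stool();
translate([662, 860, 0]) stool();
translate([-333, 230, 0]) stool();
translate([1657, 230, 0]) stool();
translate([218, 252, 758]) bookshelf();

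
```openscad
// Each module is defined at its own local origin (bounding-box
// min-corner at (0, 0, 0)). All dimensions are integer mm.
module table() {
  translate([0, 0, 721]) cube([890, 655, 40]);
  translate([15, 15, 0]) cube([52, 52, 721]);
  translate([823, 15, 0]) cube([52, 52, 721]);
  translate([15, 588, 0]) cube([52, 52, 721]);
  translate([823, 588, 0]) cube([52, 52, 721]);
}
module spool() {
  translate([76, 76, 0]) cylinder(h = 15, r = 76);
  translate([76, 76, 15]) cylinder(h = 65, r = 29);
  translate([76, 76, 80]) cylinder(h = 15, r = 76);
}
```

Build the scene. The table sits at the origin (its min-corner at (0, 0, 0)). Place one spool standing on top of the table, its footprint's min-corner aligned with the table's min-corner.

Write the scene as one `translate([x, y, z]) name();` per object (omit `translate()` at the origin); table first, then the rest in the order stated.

table();
translate([0, 0, 761]) spool();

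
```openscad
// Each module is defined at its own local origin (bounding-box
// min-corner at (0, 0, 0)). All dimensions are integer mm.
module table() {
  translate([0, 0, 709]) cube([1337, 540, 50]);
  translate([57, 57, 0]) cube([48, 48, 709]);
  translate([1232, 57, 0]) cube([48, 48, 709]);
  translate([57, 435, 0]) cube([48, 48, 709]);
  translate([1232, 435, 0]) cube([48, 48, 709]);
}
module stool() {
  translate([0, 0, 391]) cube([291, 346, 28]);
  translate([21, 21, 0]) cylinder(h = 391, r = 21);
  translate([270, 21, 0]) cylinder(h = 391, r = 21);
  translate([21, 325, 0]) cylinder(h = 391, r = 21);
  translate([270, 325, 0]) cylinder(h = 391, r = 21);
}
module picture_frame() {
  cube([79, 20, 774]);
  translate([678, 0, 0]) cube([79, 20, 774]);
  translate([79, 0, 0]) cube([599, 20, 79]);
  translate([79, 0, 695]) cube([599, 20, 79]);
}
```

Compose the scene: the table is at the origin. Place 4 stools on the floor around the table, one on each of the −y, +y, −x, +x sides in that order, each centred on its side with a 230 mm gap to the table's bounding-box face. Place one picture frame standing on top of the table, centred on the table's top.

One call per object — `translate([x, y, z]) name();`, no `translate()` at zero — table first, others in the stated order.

table();
translate([523, -576, 0]) stool();
translate([523, 770, 0]) stool();
translate([-521, 97, 0]) stool();
translate([1567, 97, 0]) stool();
translate([290, 260, 759]) picture_frame();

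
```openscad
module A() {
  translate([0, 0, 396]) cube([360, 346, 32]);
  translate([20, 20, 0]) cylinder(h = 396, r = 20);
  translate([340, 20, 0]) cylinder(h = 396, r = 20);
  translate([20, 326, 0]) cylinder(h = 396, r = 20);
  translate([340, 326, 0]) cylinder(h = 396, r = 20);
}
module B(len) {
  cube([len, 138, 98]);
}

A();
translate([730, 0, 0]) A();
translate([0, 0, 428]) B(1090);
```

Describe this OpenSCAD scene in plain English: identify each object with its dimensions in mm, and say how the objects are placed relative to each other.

A is a simple wooden stool: a rectangular seat 360 mm (x) by 346 mm (y), 32 mm thick, top face at z = 428 mm, on four round legs, each 40 mm in diameter. The legs rest on z = 0, each leg's axis is inset half a diameter from the nearest pair of seat edges (so the leg's bounding box is flush with the corner).

B is a rectangular beam 1090 mm long (x), 138 mm deep (y), 98 mm thick (z).

The beam spans the tops of two stools placed 370 mm apart, resting at z = 428 mm.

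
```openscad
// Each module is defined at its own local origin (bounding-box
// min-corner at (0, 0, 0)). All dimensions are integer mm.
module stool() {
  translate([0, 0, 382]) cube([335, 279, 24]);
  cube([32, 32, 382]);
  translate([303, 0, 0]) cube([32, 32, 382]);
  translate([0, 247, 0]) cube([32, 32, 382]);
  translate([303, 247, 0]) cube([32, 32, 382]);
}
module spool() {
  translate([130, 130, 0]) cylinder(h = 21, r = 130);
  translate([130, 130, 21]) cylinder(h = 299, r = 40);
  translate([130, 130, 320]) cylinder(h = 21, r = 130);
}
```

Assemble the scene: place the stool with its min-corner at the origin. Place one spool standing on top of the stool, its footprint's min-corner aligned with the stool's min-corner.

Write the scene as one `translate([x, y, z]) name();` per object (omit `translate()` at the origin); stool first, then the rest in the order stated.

stool();
translate([0, 0, 406]) spool();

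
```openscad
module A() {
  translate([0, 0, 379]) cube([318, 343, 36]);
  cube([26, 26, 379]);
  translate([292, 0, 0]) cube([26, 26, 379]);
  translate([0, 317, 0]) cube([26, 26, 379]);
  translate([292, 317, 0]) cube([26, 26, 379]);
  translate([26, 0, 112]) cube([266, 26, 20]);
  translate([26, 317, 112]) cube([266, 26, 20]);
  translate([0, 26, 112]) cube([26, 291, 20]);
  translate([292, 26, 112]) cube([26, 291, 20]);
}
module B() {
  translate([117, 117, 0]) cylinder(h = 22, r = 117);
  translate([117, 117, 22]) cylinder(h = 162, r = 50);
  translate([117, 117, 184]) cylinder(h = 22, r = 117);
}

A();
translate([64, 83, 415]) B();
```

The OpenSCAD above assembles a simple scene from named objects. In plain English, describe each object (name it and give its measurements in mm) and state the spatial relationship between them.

A is a four-legged stool. The seat is 318×343 mm, 36 mm thick, top at z = 415 mm. It stands on four square legs, each 26×26 mm in cross-section, from z = 0 to the seat underside, each flush with a corner of the seat. Four stretchers, 26 mm wide and 20 mm tall, connect adjacent legs with their undersides at z = 112 mm, each running between the inner faces of the legs it joins and aligned with the legs' outer faces on the other axis.

B is a spool: two coaxial disc flanges of radius 117 mm and thickness 22 mm, joined by a core cylinder of radius 50 mm and height 162 mm. The lower flange rests on z = 0 and the three cylinders share a vertical axis.

The spool is on top of the stool.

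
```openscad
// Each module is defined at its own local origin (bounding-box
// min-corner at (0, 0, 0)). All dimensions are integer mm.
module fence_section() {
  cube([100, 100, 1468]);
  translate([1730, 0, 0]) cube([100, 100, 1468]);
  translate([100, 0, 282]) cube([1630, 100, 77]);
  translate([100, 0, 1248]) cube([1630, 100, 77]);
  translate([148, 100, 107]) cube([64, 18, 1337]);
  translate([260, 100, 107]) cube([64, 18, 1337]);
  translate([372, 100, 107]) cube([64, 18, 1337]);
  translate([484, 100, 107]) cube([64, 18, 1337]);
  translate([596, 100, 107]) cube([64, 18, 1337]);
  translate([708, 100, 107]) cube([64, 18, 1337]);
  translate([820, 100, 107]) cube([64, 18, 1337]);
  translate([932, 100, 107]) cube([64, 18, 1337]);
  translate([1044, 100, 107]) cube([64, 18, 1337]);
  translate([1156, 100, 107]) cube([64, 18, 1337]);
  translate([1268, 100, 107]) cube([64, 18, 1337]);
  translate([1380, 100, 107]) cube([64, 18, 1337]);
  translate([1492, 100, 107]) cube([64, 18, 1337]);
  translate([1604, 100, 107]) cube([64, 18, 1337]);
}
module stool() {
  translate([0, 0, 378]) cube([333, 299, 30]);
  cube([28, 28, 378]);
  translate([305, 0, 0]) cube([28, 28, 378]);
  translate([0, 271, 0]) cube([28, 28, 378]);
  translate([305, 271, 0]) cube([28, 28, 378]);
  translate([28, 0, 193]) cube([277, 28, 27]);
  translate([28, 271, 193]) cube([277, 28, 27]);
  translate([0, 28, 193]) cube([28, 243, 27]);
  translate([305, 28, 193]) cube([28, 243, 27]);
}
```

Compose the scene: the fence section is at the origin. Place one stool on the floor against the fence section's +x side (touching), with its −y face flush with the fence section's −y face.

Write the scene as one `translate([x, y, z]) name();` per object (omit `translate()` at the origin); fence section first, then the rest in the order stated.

fence_section();
translate([1830, 0, 0]) stool();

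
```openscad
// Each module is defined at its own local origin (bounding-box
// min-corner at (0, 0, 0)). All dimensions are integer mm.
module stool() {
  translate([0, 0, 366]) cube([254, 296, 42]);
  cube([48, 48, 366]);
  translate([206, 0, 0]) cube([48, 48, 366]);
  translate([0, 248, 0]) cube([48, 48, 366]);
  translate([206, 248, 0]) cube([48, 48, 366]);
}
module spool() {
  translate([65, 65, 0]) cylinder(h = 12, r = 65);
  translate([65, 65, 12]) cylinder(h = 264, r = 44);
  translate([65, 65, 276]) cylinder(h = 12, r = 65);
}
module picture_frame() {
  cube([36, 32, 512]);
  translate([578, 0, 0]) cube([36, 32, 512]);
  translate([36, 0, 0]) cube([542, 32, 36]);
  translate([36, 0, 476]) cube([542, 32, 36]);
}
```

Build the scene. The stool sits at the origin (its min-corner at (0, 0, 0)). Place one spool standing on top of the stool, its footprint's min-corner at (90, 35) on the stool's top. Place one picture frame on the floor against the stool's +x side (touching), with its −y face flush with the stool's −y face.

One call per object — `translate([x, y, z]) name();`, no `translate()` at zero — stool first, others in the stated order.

stool();
translate([90, 35, 408]) spool();
translate([254, 0, 0]) picture_frame();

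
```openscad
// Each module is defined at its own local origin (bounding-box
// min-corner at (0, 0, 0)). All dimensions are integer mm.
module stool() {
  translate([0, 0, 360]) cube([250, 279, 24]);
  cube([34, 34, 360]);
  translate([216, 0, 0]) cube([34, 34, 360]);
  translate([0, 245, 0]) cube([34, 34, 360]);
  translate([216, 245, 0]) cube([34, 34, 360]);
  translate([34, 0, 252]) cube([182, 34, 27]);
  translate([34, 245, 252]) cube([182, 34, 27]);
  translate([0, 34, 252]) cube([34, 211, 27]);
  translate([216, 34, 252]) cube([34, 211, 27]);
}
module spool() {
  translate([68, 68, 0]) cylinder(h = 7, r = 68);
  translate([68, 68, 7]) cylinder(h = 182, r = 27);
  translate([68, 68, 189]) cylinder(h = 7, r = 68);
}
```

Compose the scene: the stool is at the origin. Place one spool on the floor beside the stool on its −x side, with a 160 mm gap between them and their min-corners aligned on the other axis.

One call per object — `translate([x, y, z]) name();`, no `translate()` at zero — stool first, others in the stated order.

stool();
translate([-296, 0, 0]) spool();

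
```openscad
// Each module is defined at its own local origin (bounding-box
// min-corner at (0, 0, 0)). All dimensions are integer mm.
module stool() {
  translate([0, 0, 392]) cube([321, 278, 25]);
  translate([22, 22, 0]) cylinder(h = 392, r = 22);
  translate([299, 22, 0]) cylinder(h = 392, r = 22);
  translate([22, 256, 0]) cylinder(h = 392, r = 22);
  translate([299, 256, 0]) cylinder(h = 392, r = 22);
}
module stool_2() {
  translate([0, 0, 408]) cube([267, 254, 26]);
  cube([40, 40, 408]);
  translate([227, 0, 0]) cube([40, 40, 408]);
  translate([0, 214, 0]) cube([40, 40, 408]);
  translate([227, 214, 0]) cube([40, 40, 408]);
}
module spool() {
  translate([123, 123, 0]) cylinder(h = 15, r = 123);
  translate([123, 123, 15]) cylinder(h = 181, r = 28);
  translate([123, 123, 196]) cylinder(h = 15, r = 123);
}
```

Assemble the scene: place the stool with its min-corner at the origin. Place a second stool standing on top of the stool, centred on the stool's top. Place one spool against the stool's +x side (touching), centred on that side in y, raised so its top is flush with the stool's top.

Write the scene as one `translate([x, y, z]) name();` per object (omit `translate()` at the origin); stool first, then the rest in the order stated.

stool();
translate([27, 12, 417]) stool_2();
translate([321, 16, 206]) spool();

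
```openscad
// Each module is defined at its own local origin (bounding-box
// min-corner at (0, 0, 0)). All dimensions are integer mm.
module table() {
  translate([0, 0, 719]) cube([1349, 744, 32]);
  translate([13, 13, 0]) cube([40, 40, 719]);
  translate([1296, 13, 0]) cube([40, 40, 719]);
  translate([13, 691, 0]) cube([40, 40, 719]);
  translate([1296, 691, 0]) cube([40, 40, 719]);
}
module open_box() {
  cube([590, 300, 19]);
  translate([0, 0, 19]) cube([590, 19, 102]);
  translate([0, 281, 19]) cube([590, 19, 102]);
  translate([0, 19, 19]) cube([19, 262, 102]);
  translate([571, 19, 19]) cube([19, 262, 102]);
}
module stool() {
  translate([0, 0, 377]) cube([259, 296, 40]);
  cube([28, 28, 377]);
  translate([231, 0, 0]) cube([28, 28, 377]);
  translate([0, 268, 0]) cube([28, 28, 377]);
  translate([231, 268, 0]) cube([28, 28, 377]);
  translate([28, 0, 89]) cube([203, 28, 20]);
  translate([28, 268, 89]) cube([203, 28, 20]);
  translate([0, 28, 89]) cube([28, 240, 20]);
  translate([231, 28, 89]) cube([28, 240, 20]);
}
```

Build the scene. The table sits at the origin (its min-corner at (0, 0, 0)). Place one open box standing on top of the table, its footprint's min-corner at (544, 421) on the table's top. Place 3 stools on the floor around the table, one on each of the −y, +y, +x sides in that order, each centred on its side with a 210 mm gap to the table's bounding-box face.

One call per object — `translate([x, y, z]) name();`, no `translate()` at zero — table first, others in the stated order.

table();
translate([544, 421, 751]) open_box();
translate([545, -506, 0]) stool();
translate([545, 954, 0]) stool();
translate([1559, 224, 0]) stool();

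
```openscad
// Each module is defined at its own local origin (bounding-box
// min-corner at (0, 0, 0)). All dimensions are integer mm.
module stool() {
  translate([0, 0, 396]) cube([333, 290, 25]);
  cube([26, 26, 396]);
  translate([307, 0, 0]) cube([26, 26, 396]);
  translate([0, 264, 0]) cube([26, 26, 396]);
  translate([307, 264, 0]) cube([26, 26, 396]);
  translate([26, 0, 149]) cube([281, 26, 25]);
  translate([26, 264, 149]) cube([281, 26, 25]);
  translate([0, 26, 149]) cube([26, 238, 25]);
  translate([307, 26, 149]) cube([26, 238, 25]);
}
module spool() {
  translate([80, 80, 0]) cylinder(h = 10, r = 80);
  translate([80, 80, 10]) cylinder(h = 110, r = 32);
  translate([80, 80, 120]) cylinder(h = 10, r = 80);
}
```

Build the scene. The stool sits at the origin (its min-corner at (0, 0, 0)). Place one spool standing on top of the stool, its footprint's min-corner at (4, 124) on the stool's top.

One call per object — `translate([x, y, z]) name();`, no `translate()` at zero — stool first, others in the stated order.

stool();
translate([4, 124, 421]) spool();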